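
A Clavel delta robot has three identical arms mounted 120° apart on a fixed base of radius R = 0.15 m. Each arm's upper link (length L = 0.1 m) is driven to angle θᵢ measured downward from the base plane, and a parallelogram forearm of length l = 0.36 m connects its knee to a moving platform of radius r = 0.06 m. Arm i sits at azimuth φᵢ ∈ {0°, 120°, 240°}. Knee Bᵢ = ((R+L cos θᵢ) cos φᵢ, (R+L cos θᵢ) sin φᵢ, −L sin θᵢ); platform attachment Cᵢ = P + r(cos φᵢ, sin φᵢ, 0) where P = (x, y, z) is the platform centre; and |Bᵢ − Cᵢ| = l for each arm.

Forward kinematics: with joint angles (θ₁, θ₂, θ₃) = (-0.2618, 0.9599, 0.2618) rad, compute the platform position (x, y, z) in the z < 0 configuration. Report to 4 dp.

φ1=0.0°: virtual centre (0.1866, 0.0000, 0.0259), radius l
O2 = (0.1474·cos120.0°, 0.1474·sin120.0°, -0.0819) = (-0.0737, 0.1276, -0.0819)
φ3=240.0°: virtual centre (-0.0933, -0.1616, -0.0259), radius l
|O₂|²−|O₁|² = -0.0071;  |O₃|²−|O₁|² = 0.0000
[-0.5205 0.2552 -0.2156]·P = -0.0071;  [-0.5598 -0.3232 -0.1035]·P = 0.0000
Cramer: x(z) = 0.0073-0.3089z;  y(z) = -0.0127+0.2147z
into |P−O₁|² = l²: 1.1415z² + 0.0535z + -0.0966 = 0;  Δ = 0.4441;  z = -0.3153 or 0.2685 → z<0 root = -0.3153
x = 0.1047, y = -0.0804

(0.1047, -0.0804, -0.3153)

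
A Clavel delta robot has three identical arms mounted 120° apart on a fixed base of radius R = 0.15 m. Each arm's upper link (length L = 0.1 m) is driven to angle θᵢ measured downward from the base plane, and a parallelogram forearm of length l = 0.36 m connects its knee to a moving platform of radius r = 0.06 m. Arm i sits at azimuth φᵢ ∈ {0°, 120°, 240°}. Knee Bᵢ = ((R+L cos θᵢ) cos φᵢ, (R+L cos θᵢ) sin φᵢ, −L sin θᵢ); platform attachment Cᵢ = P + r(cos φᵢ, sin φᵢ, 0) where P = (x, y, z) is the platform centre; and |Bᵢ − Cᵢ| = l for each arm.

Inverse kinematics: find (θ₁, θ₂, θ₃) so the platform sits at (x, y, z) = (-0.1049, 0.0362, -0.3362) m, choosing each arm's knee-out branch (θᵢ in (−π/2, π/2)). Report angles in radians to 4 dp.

φ1=0.0° → target in arm frame (-0.1049, 0.0362)
  e−x'=0.1949;  (l²−L²−(e−x')²−y'²−z²)/2L = -0.1636
  γ=atan2(-0.3362,0.1949)=-1.0454;  ψ=arccos(-0.4211)=2.0054;  θ1=γ+ψ≈0.9600
arm 2 (φ=120.0°): x'=0.0838, y'=0.0727
  e−x'=0.0062;  (l²−L²−(e−x')²−y'²−z²)/2L = 0.0062
  √(A²+B²)=0.3363;  θ2 = -1.5524+1.5524 ≈ 0.0000
φ3=240.0° → target in arm frame (0.0211, -0.1089)
  A cos θ + B sin θ = C:  0.0689·cos θ + -0.3362·sin θ = -0.0502
  √(A²+B²)=0.3432;  θ3 = -1.3687+1.7177 ≈ 0.3490

θ₁ = 0.9600, θ₂ = 0.0000, θ₃ = 0.3490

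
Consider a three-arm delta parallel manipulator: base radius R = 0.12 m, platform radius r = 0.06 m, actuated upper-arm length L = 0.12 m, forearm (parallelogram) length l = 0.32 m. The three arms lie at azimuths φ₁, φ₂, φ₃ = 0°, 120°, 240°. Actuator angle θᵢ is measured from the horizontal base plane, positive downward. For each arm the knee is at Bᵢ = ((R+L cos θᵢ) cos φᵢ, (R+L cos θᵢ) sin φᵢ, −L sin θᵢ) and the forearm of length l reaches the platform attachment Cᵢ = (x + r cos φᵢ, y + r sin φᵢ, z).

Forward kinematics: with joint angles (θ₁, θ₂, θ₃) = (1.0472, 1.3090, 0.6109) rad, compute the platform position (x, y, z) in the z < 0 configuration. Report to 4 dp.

(-0.0096, -0.0998, -0.3790)

arm 1 at φ=0.0°: ρ1 = 0.1200;  S1 = (0.1200, 0.0000, -0.1039)
S2 = (0.0911·cos120.0°, 0.0911·sin120.0°, -0.1159) = (-0.0455, 0.0789, -0.1159)
φ3=240.0°: virtual centre (-0.0791, -0.1371, -0.0688), radius l
subtract pairs → two planes through P
plane₁₂: -0.3311x+0.1577y+-0.0240z = -0.0035
Cramer: x(z) = 0.0015+0.0293z;  y(z) = -0.0189+0.2135z
quadratic in z: (1.0464)z²+(0.1928)z+(-0.0772)=0, √Δ=0.6003 → z ∈ {-0.3790, 0.1947}; z = -0.3790 (taking z<0)
x = -0.0096, y = -0.0998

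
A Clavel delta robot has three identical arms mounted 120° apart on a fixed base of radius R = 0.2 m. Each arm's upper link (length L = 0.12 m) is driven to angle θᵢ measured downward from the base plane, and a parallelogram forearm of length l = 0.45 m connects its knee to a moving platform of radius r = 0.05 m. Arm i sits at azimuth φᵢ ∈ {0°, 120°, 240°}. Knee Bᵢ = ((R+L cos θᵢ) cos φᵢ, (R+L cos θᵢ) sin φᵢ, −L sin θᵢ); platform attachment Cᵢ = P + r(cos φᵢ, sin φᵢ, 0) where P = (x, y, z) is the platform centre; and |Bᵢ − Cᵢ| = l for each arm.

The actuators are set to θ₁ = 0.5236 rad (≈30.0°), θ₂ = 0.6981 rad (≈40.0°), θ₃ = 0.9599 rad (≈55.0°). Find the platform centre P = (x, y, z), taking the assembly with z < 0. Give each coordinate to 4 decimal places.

(0.0448, 0.0342, -0.4570)

arm 1 at φ=0.0°: e+L cos θ1 = 0.2539;  S1 = (0.2539, 0.0000, -0.0600)
φ2=120.0°: virtual centre (-0.1210, 0.2095, -0.0771), radius l
S3 = (0.2188·cos240.0°, 0.2188·sin240.0°, -0.0983) = (-0.1094, -0.1895, -0.0983)
|S₂|²−|S₁|² = -0.0036;  |S₃|²−|S₁|² = -0.0105
linear system: -0.7498x+0.4190y = -0.0036−-0.0343z; -0.7267x+-0.3790y = -0.0105−-0.0766z
Cramer: x(z) = 0.0098-0.0766z;  y(z) = 0.0090-0.0553z
sphere 1 gives Az²+Bz+C=0 with A=1.0089, B=0.1564, C=-0.1392;  B²−4AC=0.5863;  roots -0.4570, 0.3020;  negative root z = -0.4570
x = 0.0448, y = 0.0342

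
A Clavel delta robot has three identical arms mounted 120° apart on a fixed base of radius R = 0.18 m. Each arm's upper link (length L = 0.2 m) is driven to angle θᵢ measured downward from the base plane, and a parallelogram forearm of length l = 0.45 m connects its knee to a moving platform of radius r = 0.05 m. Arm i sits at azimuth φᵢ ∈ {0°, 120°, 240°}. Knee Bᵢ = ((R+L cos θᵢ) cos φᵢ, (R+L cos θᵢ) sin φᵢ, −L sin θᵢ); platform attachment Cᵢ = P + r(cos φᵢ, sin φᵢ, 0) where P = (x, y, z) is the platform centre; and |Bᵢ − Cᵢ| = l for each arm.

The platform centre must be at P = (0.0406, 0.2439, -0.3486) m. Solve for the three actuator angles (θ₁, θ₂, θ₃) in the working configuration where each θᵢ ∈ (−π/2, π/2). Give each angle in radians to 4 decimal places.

θ₁ = 0.4362, θ₂ = -0.2620, θ₃ = 1.3090

rotate P by −φ1: (0.0406, 0.2439, -0.3486)
  A cos θ + B sin θ = C:  0.0894·cos θ + -0.3486·sin θ = -0.0663
  θ1 = atan2(B,A) + arccos(C/0.3599) = 0.4362
arm 2 (φ=120.0°): x'=0.1909, y'=-0.1571
  A cos θ + B sin θ = C:  -0.0609·cos θ + -0.3486·sin θ = 0.0315
  θ2 = atan2(B,A) + arccos(C/0.3539) = -0.2620
rotate P by −φ3: (-0.2315, -0.0868, -0.3486)
  e−x'=0.3615;  (l²−L²−(e−x')²−y'²−z²)/2L = -0.2431
  θ3 = atan2(B,A) + arccos(C/0.5022) = 1.3090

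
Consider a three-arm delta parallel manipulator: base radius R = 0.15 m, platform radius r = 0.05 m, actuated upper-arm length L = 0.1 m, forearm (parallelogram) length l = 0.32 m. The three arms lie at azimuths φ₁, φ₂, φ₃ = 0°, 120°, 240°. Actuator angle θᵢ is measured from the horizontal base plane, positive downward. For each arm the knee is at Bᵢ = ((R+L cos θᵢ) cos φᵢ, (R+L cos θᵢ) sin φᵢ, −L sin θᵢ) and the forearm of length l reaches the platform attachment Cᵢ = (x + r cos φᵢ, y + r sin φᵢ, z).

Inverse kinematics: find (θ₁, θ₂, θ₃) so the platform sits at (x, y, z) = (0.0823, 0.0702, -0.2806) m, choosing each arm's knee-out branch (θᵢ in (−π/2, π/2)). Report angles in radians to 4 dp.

rotate P by −φ1: (0.0823, 0.0702, -0.2806)
  e−x'=0.0177;  (l²−L²−(e−x')²−y'²−z²)/2L = 0.0421
  √(A²+B²)=0.2812;  θ1 = -1.5078+1.4205 ≈ -0.0873
rotate P by −φ2: (0.0196, -0.1064, -0.2806)
  A cos θ + B sin θ = C:  0.0804·cos θ + -0.2806·sin θ = -0.0205
  θ2 = atan2(B,A) + arccos(C/0.2919) = 0.3493
rotate P by −φ3: (-0.1019, 0.0362, -0.2806)
  A cos θ + B sin θ = C:  0.2019·cos θ + -0.2806·sin θ = -0.1421
  √(A²+B²)=0.3457;  θ3 = -0.9470+1.9945 ≈ 1.0475

θ₁ = -0.0873, θ₂ = 0.3493, θ₃ = 1.0475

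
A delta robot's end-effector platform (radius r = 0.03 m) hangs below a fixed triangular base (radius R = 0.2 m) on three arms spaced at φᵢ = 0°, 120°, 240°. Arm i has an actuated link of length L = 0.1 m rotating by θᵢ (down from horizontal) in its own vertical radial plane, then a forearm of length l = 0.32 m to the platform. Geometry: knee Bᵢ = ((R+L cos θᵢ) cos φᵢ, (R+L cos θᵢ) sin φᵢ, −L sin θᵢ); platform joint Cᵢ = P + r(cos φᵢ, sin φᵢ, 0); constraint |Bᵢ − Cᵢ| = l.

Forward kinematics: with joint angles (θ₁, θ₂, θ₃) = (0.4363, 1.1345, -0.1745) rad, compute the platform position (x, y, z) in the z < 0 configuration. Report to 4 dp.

arm 1 at φ=0.0°: (R−r)+L cos θ1 = 0.2606;  O1 = (0.2606, 0.0000, -0.0423)
arm 2 at φ=120.0°: (R−r)+L cos θ2 = 0.2123;  O2 = (-0.1061, 0.1838, -0.0906)
arm 3 at φ=240.0°: (R−r)+L cos θ3 = 0.2685;  O3 = (-0.1342, -0.2325, 0.0174)
eliminate P² terms by subtracting sphere 1 from 2 and 3
linear system: -0.7335x+0.3676y = -0.0164−-0.0967z; -0.7897x+-0.4650y = 0.0027−0.1192z
det = 0.6314;  x = 0.0106+-0.0018z,  y = -0.0237+0.2595z
into |P−O₁|² = l²: 1.0674z² + 0.0731z + -0.0375 = 0;  Δ = 0.1655;  z = -0.2249 or 0.1563 → z<0 root = -0.2249
x = 0.0110, y = -0.0820

(0.0110, -0.0820, -0.2249)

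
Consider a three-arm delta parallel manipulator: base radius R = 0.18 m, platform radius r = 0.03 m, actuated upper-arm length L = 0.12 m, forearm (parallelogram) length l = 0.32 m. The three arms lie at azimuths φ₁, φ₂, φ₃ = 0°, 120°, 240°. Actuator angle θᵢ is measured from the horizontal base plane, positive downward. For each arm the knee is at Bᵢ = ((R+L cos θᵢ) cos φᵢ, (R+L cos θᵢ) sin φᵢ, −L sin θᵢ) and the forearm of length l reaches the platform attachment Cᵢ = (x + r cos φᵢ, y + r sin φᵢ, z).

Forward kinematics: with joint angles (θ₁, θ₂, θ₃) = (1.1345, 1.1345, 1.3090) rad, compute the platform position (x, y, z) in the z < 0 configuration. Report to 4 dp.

(0.0099, 0.0171, -0.3651)

arm 1 at φ=0.0°: ρ1 = 0.2007;  centre 1 = (0.2007, 0.0000, -0.1088)
arm 2 at φ=120.0°: ρ2 = 0.2007;  centre 2 = (-0.1004, 0.1738, -0.1088)
φ3=240.0°: virtual centre (-0.0905, -0.1568, -0.1159), radius l
eliminate P² terms by subtracting sphere 1 from 2 and 3
[-0.6021 0.3476 0.0000]·P = 0.0000;  [-0.5825 -0.3136 -0.0143]·P = -0.0059
Cramer: x(z) = 0.0052-0.0127z;  y(z) = 0.0091-0.0220z
into |P−centre ₁|² = l²: 1.0006z² + 0.2221z + -0.0523 = 0;  Δ = 0.2586;  z = -0.3651 or 0.1431 → z<0 root = -0.3651
x = 0.0099, y = 0.0171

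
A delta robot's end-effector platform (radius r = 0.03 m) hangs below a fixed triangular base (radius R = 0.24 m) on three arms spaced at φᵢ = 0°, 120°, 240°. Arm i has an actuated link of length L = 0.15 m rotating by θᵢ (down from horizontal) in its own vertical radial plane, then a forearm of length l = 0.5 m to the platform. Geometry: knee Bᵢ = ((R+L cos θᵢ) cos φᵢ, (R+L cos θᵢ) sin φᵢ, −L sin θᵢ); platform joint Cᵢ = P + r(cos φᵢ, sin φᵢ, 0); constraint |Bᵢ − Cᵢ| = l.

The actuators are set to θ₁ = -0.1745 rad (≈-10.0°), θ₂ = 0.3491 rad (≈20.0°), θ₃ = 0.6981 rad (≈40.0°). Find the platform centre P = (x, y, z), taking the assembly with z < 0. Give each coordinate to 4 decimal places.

S1 = (0.3577·cos0.0°, 0.3577·sin0.0°, 0.0260) = (0.3577, 0.0000, 0.0260)
S2 = (0.3510·cos120.0°, 0.3510·sin120.0°, -0.0513) = (-0.1755, 0.3039, -0.0513)
arm 3 at φ=240.0°: e+L cos θ3 = 0.3249;  S3 = (-0.1625, -0.2814, -0.0964)
eliminate P² terms by subtracting sphere 1 from 2 and 3
linear system: -1.0664x+0.6079y = -0.0028−-0.1547z; -1.0404x+-0.5628y = -0.0138−-0.2449z
det = 1.2325;  x = 0.0081+-0.1914z,  y = 0.0095+-0.0813z
quadratic in z: (1.0433)z²+(0.0802)z+(-0.1270)=0, √Δ=0.7324 → z ∈ {-0.3895, 0.3126}; z = -0.3895 (taking z<0)
x = 0.0826, y = 0.0412

(0.0826, 0.0412, -0.3895)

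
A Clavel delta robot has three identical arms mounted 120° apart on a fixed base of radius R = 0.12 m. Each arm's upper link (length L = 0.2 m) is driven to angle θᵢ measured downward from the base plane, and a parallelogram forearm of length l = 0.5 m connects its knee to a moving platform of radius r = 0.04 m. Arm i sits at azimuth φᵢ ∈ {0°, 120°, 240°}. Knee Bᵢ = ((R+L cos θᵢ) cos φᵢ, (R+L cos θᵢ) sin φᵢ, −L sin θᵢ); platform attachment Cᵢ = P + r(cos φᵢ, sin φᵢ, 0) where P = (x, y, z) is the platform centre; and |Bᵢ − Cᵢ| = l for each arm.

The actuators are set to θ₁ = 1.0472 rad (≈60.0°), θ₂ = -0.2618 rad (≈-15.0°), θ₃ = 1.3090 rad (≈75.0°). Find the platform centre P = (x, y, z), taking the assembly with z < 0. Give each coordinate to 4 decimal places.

(-0.0970, 0.3198, -0.4397)

O1 = (0.1800·cos0.0°, 0.1800·sin0.0°, -0.1732) = (0.1800, 0.0000, -0.1732)
O2 = (0.2732·cos120.0°, 0.2732·sin120.0°, 0.0518) = (-0.1366, 0.2366, 0.0518)
φ3=240.0°: virtual centre (-0.0659, -0.1141, -0.1932), radius l
subtract pairs → two planes through P
linear system: -0.6332x+0.4732y = 0.0149−0.4499z; -0.4918x+-0.2282y = -0.0077−-0.0400z
Cramer: x(z) = 0.0007+0.2221z;  y(z) = 0.0324-0.6537z
into |P−O₁|² = l²: 1.4766z² + 0.2244z + -0.1868 = 0;  Δ = 1.1536;  z = -0.4397 or 0.2877 → z<0 root = -0.4397
x = -0.0970, y = 0.3198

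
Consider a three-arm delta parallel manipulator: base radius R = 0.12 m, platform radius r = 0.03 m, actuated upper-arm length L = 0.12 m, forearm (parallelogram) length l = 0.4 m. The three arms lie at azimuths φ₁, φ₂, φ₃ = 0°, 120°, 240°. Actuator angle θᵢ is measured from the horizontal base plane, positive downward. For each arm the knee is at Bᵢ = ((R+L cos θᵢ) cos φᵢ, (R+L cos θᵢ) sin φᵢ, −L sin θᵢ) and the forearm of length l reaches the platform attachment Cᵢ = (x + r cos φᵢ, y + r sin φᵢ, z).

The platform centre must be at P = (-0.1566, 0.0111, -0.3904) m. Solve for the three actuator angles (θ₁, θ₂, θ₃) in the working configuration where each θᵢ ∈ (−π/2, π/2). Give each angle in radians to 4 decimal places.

θ₁ = 1.2211, θ₂ = 0.2614, θ₃ = 0.3486

rotate P by −φ1: (-0.1566, 0.0111, -0.3904)
  A cos θ + B sin θ = C:  0.2466·cos θ + -0.3904·sin θ = -0.2823
  γ=atan2(-0.3904,0.2466)=-1.0074;  ψ=arccos(-0.6113)=2.2285;  θ1=γ+ψ≈1.2211
arm 2 (φ=120.0°): x'=0.0879, y'=0.1301
  A cos θ + B sin θ = C:  0.0021·cos θ + -0.3904·sin θ = -0.0989
  θ2 = atan2(B,A) + arccos(C/0.3904) = 0.2614
arm 3 (φ=240.0°): x'=0.0687, y'=-0.1412
  e−x'=0.0213;  (l²−L²−(e−x')²−y'²−z²)/2L = -0.1133
  θ3 = atan2(B,A) + arccos(C/0.3910) = 0.3486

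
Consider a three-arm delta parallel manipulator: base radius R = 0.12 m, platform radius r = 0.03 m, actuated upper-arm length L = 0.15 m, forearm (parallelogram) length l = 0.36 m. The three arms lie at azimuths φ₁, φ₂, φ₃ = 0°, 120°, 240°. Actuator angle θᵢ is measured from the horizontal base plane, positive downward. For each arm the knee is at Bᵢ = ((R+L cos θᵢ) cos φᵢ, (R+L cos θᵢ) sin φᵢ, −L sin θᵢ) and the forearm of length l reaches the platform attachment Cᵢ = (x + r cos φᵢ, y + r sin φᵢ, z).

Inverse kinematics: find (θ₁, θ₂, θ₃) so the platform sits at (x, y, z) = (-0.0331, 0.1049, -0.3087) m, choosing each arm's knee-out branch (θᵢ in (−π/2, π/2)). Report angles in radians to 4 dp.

φ1=0.0° → target in arm frame (-0.0331, 0.1049)
  A=0.1231, B=-0.3087, C=(l²−L²−A²−y'²−z²)/(2L)=-0.0478
  θ1 = atan2(B,A) + arccos(C/0.3323) = 0.5239
φ2=120.0° → target in arm frame (0.1074, -0.0238)
  e−x'=-0.0174;  (l²−L²−(e−x')²−y'²−z²)/2L = 0.0365
  θ2 = atan2(B,A) + arccos(C/0.3092) = -0.1745
rotate P by −φ3: (-0.0743, -0.0811, -0.3087)
  A cos θ + B sin θ = C:  0.1643·cos θ + -0.3087·sin θ = -0.0726
  γ=atan2(-0.3087,0.1643)=-1.0817;  ψ=arccos(-0.2075)=1.7798;  θ3=γ+ψ≈0.6981

θ₁ = 0.5239, θ₂ = -0.1745, θ₃ = 0.6981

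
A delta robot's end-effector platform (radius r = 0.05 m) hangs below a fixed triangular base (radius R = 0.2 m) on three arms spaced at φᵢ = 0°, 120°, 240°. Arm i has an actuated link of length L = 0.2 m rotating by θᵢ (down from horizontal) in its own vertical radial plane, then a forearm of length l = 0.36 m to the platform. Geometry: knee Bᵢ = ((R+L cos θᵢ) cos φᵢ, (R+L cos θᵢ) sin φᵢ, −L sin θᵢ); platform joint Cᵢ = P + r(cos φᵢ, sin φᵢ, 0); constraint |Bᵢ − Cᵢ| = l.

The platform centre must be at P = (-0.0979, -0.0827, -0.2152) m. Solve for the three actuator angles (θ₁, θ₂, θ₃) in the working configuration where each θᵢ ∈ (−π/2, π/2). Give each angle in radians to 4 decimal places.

rotate P by −φ1: (-0.0979, -0.0827, -0.2152)
  A=0.2479, B=-0.2152, C=(l²−L²−A²−y'²−z²)/(2L)=-0.0625
  γ=atan2(-0.2152,0.2479)=-0.7149;  ψ=arccos(-0.1904)=1.7624;  θ1=γ+ψ≈1.0475
φ2=120.0° → target in arm frame (-0.0227, 0.1261)
  A=0.1727, B=-0.2152, C=(l²−L²−A²−y'²−z²)/(2L)=-0.0061
  √(A²+B²)=0.2759;  θ2 = -0.8946+1.5929 ≈ 0.6983
arm 3 (φ=240.0°): x'=0.1206, y'=-0.0434
  A=0.0294, B=-0.2152, C=(l²−L²−A²−y'²−z²)/(2L)=0.1013
  θ3 = atan2(B,A) + arccos(C/0.2172) = -0.3495

θ₁ = 1.0475, θ₂ = 0.6983, θ₃ = -0.3495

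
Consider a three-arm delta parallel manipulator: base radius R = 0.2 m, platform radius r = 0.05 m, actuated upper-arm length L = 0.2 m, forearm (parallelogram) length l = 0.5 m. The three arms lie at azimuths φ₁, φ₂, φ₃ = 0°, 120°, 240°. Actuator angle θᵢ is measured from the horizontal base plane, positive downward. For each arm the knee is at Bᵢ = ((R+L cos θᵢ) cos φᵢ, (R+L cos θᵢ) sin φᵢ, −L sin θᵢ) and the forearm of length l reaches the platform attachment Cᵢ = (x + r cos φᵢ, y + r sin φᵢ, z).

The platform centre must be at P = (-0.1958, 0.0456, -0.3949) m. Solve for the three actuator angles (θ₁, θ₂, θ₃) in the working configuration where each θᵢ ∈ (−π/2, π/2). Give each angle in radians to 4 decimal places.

θ₁ = 1.0470, θ₂ = -0.1743, θ₃ = 0.1745

arm 1 (φ=0.0°): x'=-0.1958, y'=0.0456
  e−x'=0.3458;  (l²−L²−(e−x')²−y'²−z²)/2L = -0.1690
  γ=atan2(-0.3949,0.3458)=-0.8516;  ψ=arccos(-0.3220)=1.8986;  θ1=γ+ψ≈1.0470
rotate P by −φ2: (0.1374, 0.1468, -0.3949)
  e−x'=0.0126;  (l²−L²−(e−x')²−y'²−z²)/2L = 0.0809
  θ2 = atan2(B,A) + arccos(C/0.3951) = -0.1743
rotate P by −φ3: (0.0584, -0.1924, -0.3949)
  A=0.0916, B=-0.3949, C=(l²−L²−A²−y'²−z²)/(2L)=0.0216
  √(A²+B²)=0.4054;  θ3 = -1.3429+1.5174 ≈ 0.1745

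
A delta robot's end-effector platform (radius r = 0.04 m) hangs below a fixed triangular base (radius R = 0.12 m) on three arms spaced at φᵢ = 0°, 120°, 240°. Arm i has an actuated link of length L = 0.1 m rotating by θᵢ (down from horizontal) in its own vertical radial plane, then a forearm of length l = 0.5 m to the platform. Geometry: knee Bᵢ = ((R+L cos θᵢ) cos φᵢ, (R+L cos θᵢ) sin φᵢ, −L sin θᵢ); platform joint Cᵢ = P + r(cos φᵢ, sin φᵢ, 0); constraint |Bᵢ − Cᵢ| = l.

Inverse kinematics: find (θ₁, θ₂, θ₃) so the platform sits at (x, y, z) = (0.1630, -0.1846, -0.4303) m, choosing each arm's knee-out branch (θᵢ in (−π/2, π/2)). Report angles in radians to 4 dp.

θ₁ = -0.3495, θ₂ = 1.1344, θ₃ = -0.0001

arm 1 (φ=0.0°): x'=0.1630, y'=-0.1846
  A=-0.0830, B=-0.4303, C=(l²−L²−A²−y'²−z²)/(2L)=0.0694
  θ1 = atan2(B,A) + arccos(C/0.4382) = -0.3495
rotate P by −φ2: (-0.2414, -0.0489, -0.4303)
  e−x'=0.3214;  (l²−L²−(e−x')²−y'²−z²)/2L = -0.2541
  θ2 = atan2(B,A) + arccos(C/0.5371) = 1.1344
arm 3 (φ=240.0°): x'=0.0784, y'=0.2335
  A cos θ + B sin θ = C:  0.0016·cos θ + -0.4303·sin θ = 0.0017
  θ3 = atan2(B,A) + arccos(C/0.4303) = -0.0001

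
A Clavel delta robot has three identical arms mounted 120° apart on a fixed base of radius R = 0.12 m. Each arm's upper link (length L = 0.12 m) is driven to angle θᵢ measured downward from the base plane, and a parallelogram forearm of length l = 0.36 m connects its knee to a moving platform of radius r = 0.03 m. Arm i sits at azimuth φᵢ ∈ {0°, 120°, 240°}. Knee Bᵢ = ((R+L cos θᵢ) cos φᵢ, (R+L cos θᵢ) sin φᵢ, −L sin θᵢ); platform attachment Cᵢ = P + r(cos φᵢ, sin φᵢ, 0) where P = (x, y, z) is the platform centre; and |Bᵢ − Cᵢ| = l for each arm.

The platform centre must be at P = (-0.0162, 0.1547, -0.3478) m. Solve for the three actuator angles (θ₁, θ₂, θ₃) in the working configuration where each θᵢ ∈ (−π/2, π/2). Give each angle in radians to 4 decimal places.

θ₁ = 0.7851, θ₂ = -0.0001, θ₃ = 1.2217

arm 1 (φ=0.0°): x'=-0.0162, y'=0.1547
  e−x'=0.1062;  (l²−L²−(e−x')²−y'²−z²)/2L = -0.1707
  √(A²+B²)=0.3637;  θ1 = -1.2744+2.0595 ≈ 0.7851
arm 2 (φ=120.0°): x'=0.1421, y'=-0.0633
  A=-0.0521, B=-0.3478, C=(l²−L²−A²−y'²−z²)/(2L)=-0.0520
  √(A²+B²)=0.3517;  θ2 = -1.7194+1.7193 ≈ -0.0001
arm 3 (φ=240.0°): x'=-0.1259, y'=-0.0914
  A=0.2159, B=-0.3478, C=(l²−L²−A²−y'²−z²)/(2L)=-0.2530
  √(A²+B²)=0.4093;  θ3 = -1.0153+2.2370 ≈ 1.2217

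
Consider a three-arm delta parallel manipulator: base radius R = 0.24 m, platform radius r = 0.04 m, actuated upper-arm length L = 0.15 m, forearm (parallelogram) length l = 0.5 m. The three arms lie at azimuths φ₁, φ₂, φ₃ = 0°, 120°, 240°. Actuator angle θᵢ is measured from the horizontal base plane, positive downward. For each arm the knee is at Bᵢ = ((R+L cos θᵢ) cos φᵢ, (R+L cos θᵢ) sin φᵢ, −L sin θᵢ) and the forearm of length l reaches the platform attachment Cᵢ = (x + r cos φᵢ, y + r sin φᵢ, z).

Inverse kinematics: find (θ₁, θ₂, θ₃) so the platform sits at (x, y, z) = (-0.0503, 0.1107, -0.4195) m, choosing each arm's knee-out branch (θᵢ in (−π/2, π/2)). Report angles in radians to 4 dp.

θ₁ = 0.6982, θ₂ = -0.1742, θ₃ = 0.7853

arm 1 (φ=0.0°): x'=-0.0503, y'=0.1107
  A cos θ + B sin θ = C:  0.2503·cos θ + -0.4195·sin θ = -0.0779
  √(A²+B²)=0.4885;  θ1 = -1.0328+1.7311 ≈ 0.6982
φ2=120.0° → target in arm frame (0.1210, -0.0118)
  A cos θ + B sin θ = C:  0.0790·cos θ + -0.4195·sin θ = 0.1505
  γ=atan2(-0.4195,0.0790)=-1.3847;  ψ=arccos(0.3525)=1.2105;  θ2=γ+ψ≈-0.1742
φ3=240.0° → target in arm frame (-0.0707, -0.0989)
  e−x'=0.2707;  (l²−L²−(e−x')²−y'²−z²)/2L = -0.1052
  √(A²+B²)=0.4993;  θ3 = -0.9977+1.7830 ≈ 0.7853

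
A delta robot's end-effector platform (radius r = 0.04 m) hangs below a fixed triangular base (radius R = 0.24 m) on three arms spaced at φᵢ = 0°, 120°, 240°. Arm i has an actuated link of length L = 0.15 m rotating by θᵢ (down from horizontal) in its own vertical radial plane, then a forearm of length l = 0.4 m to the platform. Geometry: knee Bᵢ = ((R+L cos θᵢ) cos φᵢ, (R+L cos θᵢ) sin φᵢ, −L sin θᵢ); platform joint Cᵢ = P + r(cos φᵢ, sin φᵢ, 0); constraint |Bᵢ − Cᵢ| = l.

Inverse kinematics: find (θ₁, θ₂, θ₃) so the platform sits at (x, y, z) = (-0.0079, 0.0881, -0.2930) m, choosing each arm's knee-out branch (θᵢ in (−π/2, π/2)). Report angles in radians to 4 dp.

θ₁ = 0.6109, θ₂ = 0.0000, θ₃ = 0.9597

arm 1 (φ=0.0°): x'=-0.0079, y'=0.0881
  e−x'=0.2079;  (l²−L²−(e−x')²−y'²−z²)/2L = 0.0022
  √(A²+B²)=0.3593;  θ1 = -0.9537+1.5646 ≈ 0.6109
arm 2 (φ=120.0°): x'=0.0802, y'=-0.0372
  A=0.1198, B=-0.2930, C=(l²−L²−A²−y'²−z²)/(2L)=0.1198
  θ2 = atan2(B,A) + arccos(C/0.3165) = 0.0000
rotate P by −φ3: (-0.0723, -0.0509, -0.2930)
  e−x'=0.2723;  (l²−L²−(e−x')²−y'²−z²)/2L = -0.0837
  γ=atan2(-0.2930,0.2723)=-0.8219;  ψ=arccos(-0.2093)=1.7816;  θ3=γ+ψ≈0.9597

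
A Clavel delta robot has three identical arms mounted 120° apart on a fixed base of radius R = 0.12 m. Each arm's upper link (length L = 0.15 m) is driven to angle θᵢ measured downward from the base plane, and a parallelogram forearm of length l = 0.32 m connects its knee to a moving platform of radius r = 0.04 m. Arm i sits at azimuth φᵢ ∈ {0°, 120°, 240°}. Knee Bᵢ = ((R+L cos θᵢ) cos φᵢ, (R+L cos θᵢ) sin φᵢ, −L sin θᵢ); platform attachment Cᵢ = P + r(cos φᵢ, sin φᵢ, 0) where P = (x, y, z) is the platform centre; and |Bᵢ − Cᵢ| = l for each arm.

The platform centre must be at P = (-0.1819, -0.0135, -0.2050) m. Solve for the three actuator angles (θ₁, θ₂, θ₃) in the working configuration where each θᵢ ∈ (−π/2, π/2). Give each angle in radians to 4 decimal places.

φ1=0.0° → target in arm frame (-0.1819, -0.0135)
  A cos θ + B sin θ = C:  0.2619·cos θ + -0.2050·sin θ = -0.1030
  θ1 = atan2(B,A) + arccos(C/0.3326) = 1.2215
rotate P by −φ2: (0.0793, 0.1643, -0.2050)
  A cos θ + B sin θ = C:  0.0007·cos θ + -0.2050·sin θ = 0.0363
  θ2 = atan2(B,A) + arccos(C/0.2050) = -0.1743
arm 3 (φ=240.0°): x'=0.1026, y'=-0.1508
  A=-0.0226, B=-0.2050, C=(l²−L²−A²−y'²−z²)/(2L)=0.0488
  γ=atan2(-0.2050,-0.0226)=-1.6808;  ψ=arccos(0.2364)=1.3321;  θ3=γ+ψ≈-0.3487

θ₁ = 1.2215, θ₂ = -0.1743, θ₃ = -0.3487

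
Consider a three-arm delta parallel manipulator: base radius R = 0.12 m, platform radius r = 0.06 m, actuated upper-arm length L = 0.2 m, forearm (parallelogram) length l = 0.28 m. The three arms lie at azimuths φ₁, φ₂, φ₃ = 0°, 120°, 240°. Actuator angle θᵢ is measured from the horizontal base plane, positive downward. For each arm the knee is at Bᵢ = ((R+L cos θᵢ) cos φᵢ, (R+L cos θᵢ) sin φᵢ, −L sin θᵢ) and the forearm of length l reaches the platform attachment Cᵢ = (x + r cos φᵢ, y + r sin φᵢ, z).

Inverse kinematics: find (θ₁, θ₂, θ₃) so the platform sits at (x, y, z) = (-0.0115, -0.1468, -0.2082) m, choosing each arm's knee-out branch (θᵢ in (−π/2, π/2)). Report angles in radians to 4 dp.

arm 1 (φ=0.0°): x'=-0.0115, y'=-0.1468
  A cos θ + B sin θ = C:  0.0715·cos θ + -0.2082·sin θ = -0.0790
  γ=atan2(-0.2082,0.0715)=-1.2400;  ψ=arccos(-0.3590)=1.9380;  θ1=γ+ψ≈0.6980
φ2=120.0° → target in arm frame (-0.1214, 0.0834)
  A cos θ + B sin θ = C:  0.1814·cos θ + -0.2082·sin θ = -0.1120
  θ2 = atan2(B,A) + arccos(C/0.2761) = 1.1343
φ3=240.0° → target in arm frame (0.1329, 0.0634)
  e−x'=-0.0729;  (l²−L²−(e−x')²−y'²−z²)/2L = -0.0357
  γ=atan2(-0.2082,-0.0729)=-1.9075;  ψ=arccos(-0.1619)=1.7334;  θ3=γ+ψ≈-0.1741

θ₁ = 0.6980, θ₂ = 1.1343, θ₃ = -0.1741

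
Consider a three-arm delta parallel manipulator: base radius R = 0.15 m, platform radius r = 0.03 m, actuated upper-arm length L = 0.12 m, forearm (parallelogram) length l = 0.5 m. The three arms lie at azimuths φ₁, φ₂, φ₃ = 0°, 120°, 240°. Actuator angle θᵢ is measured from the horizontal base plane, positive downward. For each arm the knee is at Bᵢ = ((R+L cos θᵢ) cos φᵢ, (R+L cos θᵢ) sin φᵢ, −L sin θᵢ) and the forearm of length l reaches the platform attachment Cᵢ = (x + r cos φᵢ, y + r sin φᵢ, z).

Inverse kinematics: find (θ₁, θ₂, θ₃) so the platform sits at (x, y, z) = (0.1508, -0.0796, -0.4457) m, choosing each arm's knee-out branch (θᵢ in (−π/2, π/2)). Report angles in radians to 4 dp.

θ₁ = -0.3493, θ₂ = 0.8727, θ₃ = 0.3492

φ1=0.0° → target in arm frame (0.1508, -0.0796)
  A=-0.0308, B=-0.4457, C=(l²−L²−A²−y'²−z²)/(2L)=0.1236
  γ=atan2(-0.4457,-0.0308)=-1.6398;  ψ=arccos(0.2767)=1.2905;  θ1=γ+ψ≈-0.3493
arm 2 (φ=120.0°): x'=-0.1443, y'=-0.0908
  e−x'=0.2643;  (l²−L²−(e−x')²−y'²−z²)/2L = -0.1715
  √(A²+B²)=0.5182;  θ2 = -1.0355+1.9082 ≈ 0.8727
φ3=240.0° → target in arm frame (-0.0065, 0.1704)
  e−x'=0.1265;  (l²−L²−(e−x')²−y'²−z²)/2L = -0.0337
  √(A²+B²)=0.4633;  θ3 = -1.2943+1.6435 ≈ 0.3492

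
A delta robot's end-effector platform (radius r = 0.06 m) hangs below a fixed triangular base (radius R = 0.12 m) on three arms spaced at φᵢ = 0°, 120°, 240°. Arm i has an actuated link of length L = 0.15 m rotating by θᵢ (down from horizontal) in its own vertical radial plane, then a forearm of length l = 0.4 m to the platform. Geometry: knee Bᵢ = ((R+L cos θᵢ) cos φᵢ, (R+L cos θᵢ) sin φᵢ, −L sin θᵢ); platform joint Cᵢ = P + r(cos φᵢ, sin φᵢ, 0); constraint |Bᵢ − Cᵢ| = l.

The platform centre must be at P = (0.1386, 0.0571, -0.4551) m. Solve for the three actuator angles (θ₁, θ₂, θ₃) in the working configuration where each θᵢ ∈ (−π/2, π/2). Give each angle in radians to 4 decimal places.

rotate P by −φ1: (0.1386, 0.0571, -0.4551)
  A cos θ + B sin θ = C:  -0.0786·cos θ + -0.4551·sin θ = -0.2635
  θ1 = atan2(B,A) + arccos(C/0.4618) = 0.4362
arm 2 (φ=120.0°): x'=-0.0198, y'=-0.1486
  A=0.0798, B=-0.4551, C=(l²−L²−A²−y'²−z²)/(2L)=-0.3269
  γ=atan2(-0.4551,0.0798)=-1.3971;  ψ=arccos(-0.7075)=2.3567;  θ2=γ+ψ≈0.9596
rotate P by −φ3: (-0.1188, 0.0915, -0.4551)
  A=0.1788, B=-0.4551, C=(l²−L²−A²−y'²−z²)/(2L)=-0.3665
  θ3 = atan2(B,A) + arccos(C/0.4889) = 1.2215

θ₁ = 0.4362, θ₂ = 0.9596, θ₃ = 1.2215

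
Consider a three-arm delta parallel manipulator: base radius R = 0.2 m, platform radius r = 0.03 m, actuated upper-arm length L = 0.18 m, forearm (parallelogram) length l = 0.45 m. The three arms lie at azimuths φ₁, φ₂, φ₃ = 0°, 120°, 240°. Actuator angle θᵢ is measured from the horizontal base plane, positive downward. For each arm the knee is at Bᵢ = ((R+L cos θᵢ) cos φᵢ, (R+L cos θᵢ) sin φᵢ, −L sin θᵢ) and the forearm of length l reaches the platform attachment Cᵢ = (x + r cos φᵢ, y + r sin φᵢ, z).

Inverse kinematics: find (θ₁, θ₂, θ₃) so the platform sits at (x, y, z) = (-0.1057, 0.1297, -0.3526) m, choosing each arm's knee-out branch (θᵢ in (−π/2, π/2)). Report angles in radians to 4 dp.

rotate P by −φ1: (-0.1057, 0.1297, -0.3526)
  A cos θ + B sin θ = C:  0.2757·cos θ + -0.3526·sin θ = -0.1307
  √(A²+B²)=0.4476;  θ1 = -0.9072+1.8672 ≈ 0.9600
φ2=120.0° → target in arm frame (0.1652, 0.0267)
  e−x'=0.0048;  (l²−L²−(e−x')²−y'²−z²)/2L = 0.1251
  θ2 = atan2(B,A) + arccos(C/0.3526) = -0.3490
φ3=240.0° → target in arm frame (-0.0595, -0.1564)
  A cos θ + B sin θ = C:  0.2295·cos θ + -0.3526·sin θ = -0.0871
  γ=atan2(-0.3526,0.2295)=-0.9939;  ψ=arccos(-0.2069)=1.7793;  θ3=γ+ψ≈0.7854

θ₁ = 0.9600, θ₂ = -0.3490, θ₃ = 0.7854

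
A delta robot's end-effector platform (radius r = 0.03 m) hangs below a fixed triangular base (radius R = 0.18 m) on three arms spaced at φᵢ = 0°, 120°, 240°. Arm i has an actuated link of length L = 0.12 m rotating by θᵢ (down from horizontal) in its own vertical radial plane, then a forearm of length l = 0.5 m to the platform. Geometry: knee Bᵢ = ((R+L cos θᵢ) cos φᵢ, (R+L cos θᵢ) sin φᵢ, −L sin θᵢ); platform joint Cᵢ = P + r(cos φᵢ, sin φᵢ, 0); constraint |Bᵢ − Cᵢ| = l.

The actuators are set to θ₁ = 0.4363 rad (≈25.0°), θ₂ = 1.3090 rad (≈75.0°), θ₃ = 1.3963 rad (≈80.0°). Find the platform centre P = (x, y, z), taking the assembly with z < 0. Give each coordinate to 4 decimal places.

(0.1385, 0.0113, -0.5359)

φ1=0.0°: virtual centre (0.2588, 0.0000, -0.0507), radius l
φ2=120.0°: virtual centre (-0.0905, 0.1568, -0.1159), radius l
centre 3 = (0.1708·cos240.0°, 0.1708·sin240.0°, -0.1182) = (-0.0854, -0.1479, -0.1182)
subtract pairs → two planes through P
plane₁₂: -0.6986x+0.3136y+-0.1304z = -0.0233
det = 0.4226;  x = 0.0359+-0.1914z,  y = 0.0056+-0.0106z
sphere 1 gives Az²+Bz+C=0 with A=1.0368, B=0.1866, C=-0.1977;  B²−4AC=0.8548;  roots -0.5359, 0.3559;  negative root z = -0.5359
x = 0.1385, y = 0.0113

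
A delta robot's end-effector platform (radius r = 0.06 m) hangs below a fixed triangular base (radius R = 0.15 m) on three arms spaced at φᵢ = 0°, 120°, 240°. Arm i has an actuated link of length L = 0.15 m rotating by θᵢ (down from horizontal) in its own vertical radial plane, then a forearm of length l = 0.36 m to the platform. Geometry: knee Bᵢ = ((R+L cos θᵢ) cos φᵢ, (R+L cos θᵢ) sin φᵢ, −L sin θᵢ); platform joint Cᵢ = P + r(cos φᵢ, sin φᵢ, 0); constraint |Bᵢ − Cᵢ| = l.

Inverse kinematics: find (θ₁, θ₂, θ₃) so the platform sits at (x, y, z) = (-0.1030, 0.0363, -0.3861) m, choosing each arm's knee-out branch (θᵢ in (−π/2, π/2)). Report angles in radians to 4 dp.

θ₁ = 1.1348, θ₂ = 0.4367, θ₃ = 0.6982

φ1=0.0° → target in arm frame (-0.1030, 0.0363)
  e−x'=0.1930;  (l²−L²−(e−x')²−y'²−z²)/2L = -0.2685
  θ1 = atan2(B,A) + arccos(C/0.4317) = 1.1348
rotate P by −φ2: (0.0829, 0.0711, -0.3861)
  A=0.0071, B=-0.3861, C=(l²−L²−A²−y'²−z²)/(2L)=-0.1569
  γ=atan2(-0.3861,0.0071)=-1.5525;  ψ=arccos(-0.4063)=1.9892;  θ2=γ+ψ≈0.4367
φ3=240.0° → target in arm frame (0.0201, -0.1074)
  e−x'=0.0699;  (l²−L²−(e−x')²−y'²−z²)/2L = -0.1946
  √(A²+B²)=0.3924;  θ3 = -1.3916+2.0898 ≈ 0.6982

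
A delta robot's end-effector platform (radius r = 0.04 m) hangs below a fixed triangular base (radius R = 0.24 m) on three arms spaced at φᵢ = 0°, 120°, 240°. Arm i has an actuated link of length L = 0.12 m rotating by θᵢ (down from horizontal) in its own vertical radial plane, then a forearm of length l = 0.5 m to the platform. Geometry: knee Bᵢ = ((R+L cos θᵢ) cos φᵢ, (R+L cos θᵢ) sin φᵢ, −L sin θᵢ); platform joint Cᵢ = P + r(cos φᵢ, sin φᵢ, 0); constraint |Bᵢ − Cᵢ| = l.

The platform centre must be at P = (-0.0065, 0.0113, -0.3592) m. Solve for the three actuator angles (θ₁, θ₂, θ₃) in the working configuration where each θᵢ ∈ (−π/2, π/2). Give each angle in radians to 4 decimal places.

θ₁ = -0.1749, θ₂ = -0.3486, θ₃ = -0.1746

arm 1 (φ=0.0°): x'=-0.0065, y'=0.0113
  A cos θ + B sin θ = C:  0.2065·cos θ + -0.3592·sin θ = 0.2659
  θ1 = atan2(B,A) + arccos(C/0.4143) = -0.1749
φ2=120.0° → target in arm frame (0.0130, 0.0000)
  e−x'=0.1870;  (l²−L²−(e−x')²−y'²−z²)/2L = 0.2984
  γ=atan2(-0.3592,0.1870)=-1.0909;  ψ=arccos(0.7369)=0.7423;  θ2=γ+ψ≈-0.3486
φ3=240.0° → target in arm frame (-0.0065, -0.0113)
  e−x'=0.2065;  (l²−L²−(e−x')²−y'²−z²)/2L = 0.2658
  γ=atan2(-0.3592,0.2065)=-1.0490;  ψ=arccos(0.6415)=0.8744;  θ3=γ+ψ≈-0.1746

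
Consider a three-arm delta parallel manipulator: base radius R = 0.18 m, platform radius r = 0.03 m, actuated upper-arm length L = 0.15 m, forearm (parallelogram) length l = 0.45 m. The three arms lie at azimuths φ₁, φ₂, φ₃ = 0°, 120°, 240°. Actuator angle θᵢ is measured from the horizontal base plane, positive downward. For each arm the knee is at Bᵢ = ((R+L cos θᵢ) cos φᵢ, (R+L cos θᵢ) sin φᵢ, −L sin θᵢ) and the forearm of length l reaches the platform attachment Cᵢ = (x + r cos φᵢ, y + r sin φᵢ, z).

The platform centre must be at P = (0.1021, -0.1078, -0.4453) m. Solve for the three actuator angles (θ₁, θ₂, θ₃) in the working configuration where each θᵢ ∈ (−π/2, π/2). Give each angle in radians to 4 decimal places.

φ1=0.0° → target in arm frame (0.1021, -0.1078)
  e−x'=0.0479;  (l²−L²−(e−x')²−y'²−z²)/2L = -0.1074
  θ1 = atan2(B,A) + arccos(C/0.4479) = 0.3492
arm 2 (φ=120.0°): x'=-0.1444, y'=-0.0345
  A cos θ + B sin θ = C:  0.2944·cos θ + -0.4453·sin θ = -0.3539
  θ2 = atan2(B,A) + arccos(C/0.5338) = 1.3088
arm 3 (φ=240.0°): x'=0.0423, y'=0.1423
  A cos θ + B sin θ = C:  0.1077·cos θ + -0.4453·sin θ = -0.1672
  √(A²+B²)=0.4581;  θ3 = -1.3335+1.9443 ≈ 0.6108

θ₁ = 0.3492, θ₂ = 1.3088, θ₃ = 0.6108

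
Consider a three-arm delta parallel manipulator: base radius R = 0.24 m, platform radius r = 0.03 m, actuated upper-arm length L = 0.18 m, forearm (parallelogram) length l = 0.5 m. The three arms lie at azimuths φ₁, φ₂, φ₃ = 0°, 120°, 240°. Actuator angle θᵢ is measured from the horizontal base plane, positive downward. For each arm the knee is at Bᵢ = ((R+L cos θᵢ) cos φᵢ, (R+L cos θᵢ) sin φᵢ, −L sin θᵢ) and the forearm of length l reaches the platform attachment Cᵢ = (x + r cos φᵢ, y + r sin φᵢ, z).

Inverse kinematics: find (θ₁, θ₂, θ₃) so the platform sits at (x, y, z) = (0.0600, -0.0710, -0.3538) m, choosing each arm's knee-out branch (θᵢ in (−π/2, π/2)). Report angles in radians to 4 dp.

rotate P by −φ1: (0.0600, -0.0710, -0.3538)
  A=0.1500, B=-0.3538, C=(l²−L²−A²−y'²−z²)/(2L)=0.1802
  θ1 = atan2(B,A) + arccos(C/0.3843) = -0.0872
arm 2 (φ=120.0°): x'=-0.0915, y'=-0.0165
  A cos θ + B sin θ = C:  0.3015·cos θ + -0.3538·sin θ = 0.0035
  √(A²+B²)=0.4648;  θ2 = -0.8651+1.5633 ≈ 0.6982
arm 3 (φ=240.0°): x'=0.0315, y'=0.0875
  A=0.1785, B=-0.3538, C=(l²−L²−A²−y'²−z²)/(2L)=0.1470
  γ=atan2(-0.3538,0.1785)=-1.1035;  ψ=arccos(0.3709)=1.1908;  θ3=γ+ψ≈0.0873

θ₁ = -0.0872, θ₂ = 0.6982, θ₃ = 0.0873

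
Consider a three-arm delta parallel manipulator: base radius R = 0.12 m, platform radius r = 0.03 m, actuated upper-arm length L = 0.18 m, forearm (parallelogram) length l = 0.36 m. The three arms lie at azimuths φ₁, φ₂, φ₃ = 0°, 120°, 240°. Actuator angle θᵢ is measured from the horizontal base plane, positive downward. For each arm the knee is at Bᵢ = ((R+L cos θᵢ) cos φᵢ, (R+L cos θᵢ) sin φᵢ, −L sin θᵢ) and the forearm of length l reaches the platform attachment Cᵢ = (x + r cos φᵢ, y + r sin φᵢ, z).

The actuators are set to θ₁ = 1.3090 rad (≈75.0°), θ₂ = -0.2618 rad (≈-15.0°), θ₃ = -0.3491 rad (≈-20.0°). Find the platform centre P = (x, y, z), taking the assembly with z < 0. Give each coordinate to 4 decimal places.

(-0.2215, -0.0072, -0.2104)

S1 = (0.1366·cos0.0°, 0.1366·sin0.0°, -0.1739) = (0.1366, 0.0000, -0.1739)
φ2=120.0°: virtual centre (-0.1319, 0.2285, 0.0466), radius l
φ3=240.0°: virtual centre (-0.1296, -0.2244, 0.0616), radius l
subtract pairs → two planes through P
[-0.5370 0.4570 0.4409]·P = 0.0229;  [-0.5323 -0.4488 0.4709]·P = 0.0221
Cramer: x(z) = -0.0420+0.8529z;  y(z) = 0.0007+0.0375z
into |P−S₁|² = l²: 1.7289z² + 0.0431z + -0.0675 = 0;  Δ = 0.4684;  z = -0.2104 or 0.1855 → z<0 root = -0.2104
x = -0.2215, y = -0.0072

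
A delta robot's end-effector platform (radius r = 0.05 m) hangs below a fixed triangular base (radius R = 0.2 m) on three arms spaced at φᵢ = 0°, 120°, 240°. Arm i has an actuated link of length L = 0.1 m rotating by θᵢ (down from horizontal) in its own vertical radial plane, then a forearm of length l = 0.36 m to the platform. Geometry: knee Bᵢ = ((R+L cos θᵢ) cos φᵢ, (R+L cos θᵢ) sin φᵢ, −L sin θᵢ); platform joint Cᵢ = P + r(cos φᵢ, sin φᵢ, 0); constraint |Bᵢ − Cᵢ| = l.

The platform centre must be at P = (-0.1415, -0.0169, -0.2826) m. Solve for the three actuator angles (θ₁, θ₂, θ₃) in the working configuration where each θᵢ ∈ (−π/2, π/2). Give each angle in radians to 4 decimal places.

θ₁ = 1.3960, θ₂ = 0.0875, θ₃ = -0.1746

φ1=0.0° → target in arm frame (-0.1415, -0.0169)
  e−x'=0.2915;  (l²−L²−(e−x')²−y'²−z²)/2L = -0.2276
  θ1 = atan2(B,A) + arccos(C/0.4060) = 1.3960
φ2=120.0° → target in arm frame (0.0561, 0.1310)
  A=0.0939, B=-0.2826, C=(l²−L²−A²−y'²−z²)/(2L)=0.0688
  θ2 = atan2(B,A) + arccos(C/0.2978) = 0.0875
rotate P by −φ3: (0.0854, -0.1141, -0.2826)
  e−x'=0.0646;  (l²−L²−(e−x')²−y'²−z²)/2L = 0.1127
  γ=atan2(-0.2826,0.0646)=-1.3460;  ψ=arccos(0.3889)=1.1714;  θ3=γ+ψ≈-0.1746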